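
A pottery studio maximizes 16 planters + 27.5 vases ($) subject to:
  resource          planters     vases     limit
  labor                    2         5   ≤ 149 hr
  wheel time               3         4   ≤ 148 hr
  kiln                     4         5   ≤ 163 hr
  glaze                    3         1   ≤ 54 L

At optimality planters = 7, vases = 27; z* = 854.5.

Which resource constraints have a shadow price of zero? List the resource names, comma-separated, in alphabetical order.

glaze, wheel time

labor: 149/149 (binding)
wheel time: 129/148 (slack 19)
kiln: 163/163 (binding)
glaze: 48/54 (slack 6)
By complementary slackness, a constraint with positive slack has shadow price 0 → glaze, wheel time.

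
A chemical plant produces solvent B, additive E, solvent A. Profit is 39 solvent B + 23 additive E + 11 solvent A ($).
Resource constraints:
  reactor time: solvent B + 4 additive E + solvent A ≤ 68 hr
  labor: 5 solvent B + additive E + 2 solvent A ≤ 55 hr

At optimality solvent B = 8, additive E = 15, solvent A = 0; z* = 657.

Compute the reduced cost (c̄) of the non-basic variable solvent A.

Check each constraint at x*: reactor time 68/68 (tight); labor 55/55 (tight).
The binding rows give the dual system: 1·y_reactor time + 5·y_labor = 39 and 4·y_reactor time + 1·y_labor = 23.
Solving: y_reactor time = 4, y_labor = 7.
Reduced cost of solvent A: c₃ − yᵀa₃ = 11 − (4·1 + 7·2) = 11 − 18 = -7.

-7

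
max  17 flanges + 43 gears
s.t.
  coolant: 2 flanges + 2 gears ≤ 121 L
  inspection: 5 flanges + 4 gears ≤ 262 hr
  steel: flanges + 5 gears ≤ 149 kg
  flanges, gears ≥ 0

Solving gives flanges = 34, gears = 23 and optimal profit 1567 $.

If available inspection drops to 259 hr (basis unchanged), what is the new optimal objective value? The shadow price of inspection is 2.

1561

Δb = -3, so new z* = 1567 + (2)·(-3) = 1567 − 6 = 1561.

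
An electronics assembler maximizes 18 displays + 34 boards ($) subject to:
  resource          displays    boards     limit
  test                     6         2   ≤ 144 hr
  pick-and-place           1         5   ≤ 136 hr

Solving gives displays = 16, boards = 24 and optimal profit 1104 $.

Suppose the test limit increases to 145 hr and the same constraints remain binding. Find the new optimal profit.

Check each constraint at x*: test 144/144 (tight); pick-and-place 136/136 (tight).
Dual feasibility on the basic columns requires 6·y_test + 1·y_pick-and-place = 18, 2·y_test + 5·y_pick-and-place = 34.
Solving: y_test = 2, y_pick-and-place = 6.
Δz = y_test·Δb = 2 × (1) = 2, so new z* = 1104 + 2 = 1106.

1106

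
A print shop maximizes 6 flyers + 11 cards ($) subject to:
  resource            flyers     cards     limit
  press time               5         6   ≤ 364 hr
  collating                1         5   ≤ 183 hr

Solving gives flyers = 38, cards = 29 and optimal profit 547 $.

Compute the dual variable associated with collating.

1

At the optimum: press time uses 364 of 364 (binding); collating uses 183 of 183 (binding).
The binding rows give the dual system: 5·y_press time + 1·y_collating = 6 and 6·y_press time + 5·y_collating = 11.
→ y_press time = 1 and y_collating = 1.
Shadow price of collating = 1.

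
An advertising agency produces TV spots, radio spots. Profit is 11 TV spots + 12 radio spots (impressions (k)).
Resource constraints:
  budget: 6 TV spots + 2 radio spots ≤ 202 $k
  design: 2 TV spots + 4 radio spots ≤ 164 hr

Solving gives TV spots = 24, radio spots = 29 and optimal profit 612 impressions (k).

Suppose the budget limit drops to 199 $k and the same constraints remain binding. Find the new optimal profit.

Check each constraint at x*: budget 202/202 (tight); design 164/164 (tight).
Dual feasibility on the basic columns requires 6·y_budget + 2·y_design = 11, 2·y_budget + 4·y_design = 12.
This yields shadow prices y_budget = 1, y_design = 2.5.
Δz = y_budget·Δb = 1 × (-3) = -3, so new z* = 612 − 3 = 609.

609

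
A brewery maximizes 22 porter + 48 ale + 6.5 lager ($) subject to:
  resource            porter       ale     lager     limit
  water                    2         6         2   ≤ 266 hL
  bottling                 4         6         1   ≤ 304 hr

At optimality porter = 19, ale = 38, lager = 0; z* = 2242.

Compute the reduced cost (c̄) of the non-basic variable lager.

At the optimum: water uses 266 of 266 (binding); bottling uses 304 of 304 (binding).
The binding rows give the dual system: 2·y_water + 4·y_bottling = 22 and 6·y_water + 6·y_bottling = 48.
→ y_water = 5 and y_bottling = 3.
Reduced cost of lager: c₃ − yᵀa₃ = 6.5 − (5·2 + 3·1) = 6.5 − 13 = -6.5.

-6.5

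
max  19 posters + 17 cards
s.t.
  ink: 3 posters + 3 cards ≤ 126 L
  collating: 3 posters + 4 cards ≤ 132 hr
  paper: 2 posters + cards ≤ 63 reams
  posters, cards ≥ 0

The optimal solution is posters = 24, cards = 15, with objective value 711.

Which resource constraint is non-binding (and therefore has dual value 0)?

ink: 117/126 (slack 9)
collating: 132/132 (binding)
paper: 63/63 (binding)
By complementary slackness, a constraint with positive slack has shadow price 0 → ink.

ink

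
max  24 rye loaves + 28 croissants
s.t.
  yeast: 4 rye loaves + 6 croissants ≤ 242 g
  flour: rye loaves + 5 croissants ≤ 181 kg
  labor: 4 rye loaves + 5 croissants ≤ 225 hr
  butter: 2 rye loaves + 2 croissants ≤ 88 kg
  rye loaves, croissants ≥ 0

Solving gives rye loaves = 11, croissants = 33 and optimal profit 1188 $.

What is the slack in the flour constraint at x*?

flour used = 1·11 + 5·33 = 176; slack = 181 − 176 = 5.

5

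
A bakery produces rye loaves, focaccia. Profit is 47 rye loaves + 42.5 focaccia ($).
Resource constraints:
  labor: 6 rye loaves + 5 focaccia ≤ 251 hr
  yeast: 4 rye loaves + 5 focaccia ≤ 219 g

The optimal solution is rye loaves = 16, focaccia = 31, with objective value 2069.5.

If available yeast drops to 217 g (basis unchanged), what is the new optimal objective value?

Both labor and yeast are binding at x*.
From A_Bᵀ y = c: 6·y_labor + 4·y_yeast = 47; 5·y_labor + 5·y_yeast = 42.5.
This yields shadow prices y_labor = 6.5, y_yeast = 2.
Δz = y_yeast·Δb = 2 × (-2) = -4, so new z* = 2069.5 − 4 = 2065.5.

2065.5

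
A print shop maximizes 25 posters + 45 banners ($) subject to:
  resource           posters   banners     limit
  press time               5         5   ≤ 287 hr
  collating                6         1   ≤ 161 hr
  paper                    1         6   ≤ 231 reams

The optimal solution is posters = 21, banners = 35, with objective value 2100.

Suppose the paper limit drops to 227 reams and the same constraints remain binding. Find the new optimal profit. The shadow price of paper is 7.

2072

Δb = -4, so new z* = 2100 + (7)·(-4) = 2100 − 28 = 2072.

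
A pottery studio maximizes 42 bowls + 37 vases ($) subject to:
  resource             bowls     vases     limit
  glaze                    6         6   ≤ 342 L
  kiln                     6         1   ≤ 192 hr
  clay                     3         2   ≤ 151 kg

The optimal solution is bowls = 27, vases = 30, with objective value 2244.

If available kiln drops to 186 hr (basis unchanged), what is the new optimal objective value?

At the optimum: glaze uses 342 of 342 (binding); kiln uses 192 of 192 (binding); clay uses 141 of 151 (slack = 10).
Slack constraints have shadow price 0 (complementary slackness).
Dual feasibility on the basic columns requires 6·y_glaze + 6·y_kiln = 42, 6·y_glaze + 1·y_kiln = 37.
Solving: y_glaze = 6, y_kiln = 1.
Δz = y_kiln·Δb = 1 × (-6) = -6, so new z* = 2244 − 6 = 2238.

2238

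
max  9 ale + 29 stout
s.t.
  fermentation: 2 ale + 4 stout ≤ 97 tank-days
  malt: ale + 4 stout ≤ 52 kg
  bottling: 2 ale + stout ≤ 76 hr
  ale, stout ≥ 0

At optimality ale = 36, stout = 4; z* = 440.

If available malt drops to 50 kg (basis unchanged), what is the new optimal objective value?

426

Binding: malt and bottling. Non-binding: fermentation (9 unused).
Slack constraints have shadow price 0 (complementary slackness).
The binding rows give the dual system: 1·y_malt + 2·y_bottling = 9 and 4·y_malt + 1·y_bottling = 29.
This yields shadow prices y_malt = 7, y_bottling = 1.
Δz = y_malt·Δb = 7 × (-2) = -14, so new z* = 440 − 14 = 426.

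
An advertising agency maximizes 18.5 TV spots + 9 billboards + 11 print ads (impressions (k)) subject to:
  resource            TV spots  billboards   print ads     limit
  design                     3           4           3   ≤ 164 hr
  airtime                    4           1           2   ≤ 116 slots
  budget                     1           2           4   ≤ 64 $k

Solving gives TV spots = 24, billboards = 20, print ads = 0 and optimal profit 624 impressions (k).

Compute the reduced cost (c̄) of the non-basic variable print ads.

Check each constraint at x*: design 152/164 (slack 12); airtime 116/116 (tight); budget 64/64 (tight).
Since design is not tight, its dual is 0.
Dual feasibility on the basic columns requires 4·y_airtime + 1·y_budget = 18.5, 1·y_airtime + 2·y_budget = 9.
This yields shadow prices y_airtime = 4, y_budget = 2.5.
Reduced cost of print ads: c₃ − yᵀa₃ = 11 − (4·2 + 2.5·4) = 11 − 18 = -7.

-7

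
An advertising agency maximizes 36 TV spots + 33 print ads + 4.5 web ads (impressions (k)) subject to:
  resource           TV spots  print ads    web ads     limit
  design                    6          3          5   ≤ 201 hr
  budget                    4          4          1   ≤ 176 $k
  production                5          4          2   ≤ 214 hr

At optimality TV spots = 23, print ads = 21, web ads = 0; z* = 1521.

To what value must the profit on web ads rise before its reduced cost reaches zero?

Binding: design and budget. Non-binding: production (15 unused).
By complementary slackness, y = 0 for the non-binding constraint.
Dual feasibility on the basic columns requires 6·y_design + 4·y_budget = 36, 3·y_design + 4·y_budget = 33.
→ y_design = 1 and y_budget = 7.5.
web ads enters the basis when its profit ≥ yᵀa₃ = 1·5 + 7.5·1 = 12.5.

12.5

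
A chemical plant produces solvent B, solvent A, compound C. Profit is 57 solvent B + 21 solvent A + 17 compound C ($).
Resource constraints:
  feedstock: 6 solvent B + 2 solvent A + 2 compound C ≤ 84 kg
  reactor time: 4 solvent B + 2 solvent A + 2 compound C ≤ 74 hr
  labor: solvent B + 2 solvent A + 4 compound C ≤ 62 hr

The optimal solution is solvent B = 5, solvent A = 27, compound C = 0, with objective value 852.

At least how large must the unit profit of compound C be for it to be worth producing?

21

At the optimum: feedstock uses 84 of 84 (binding); reactor time uses 74 of 74 (binding); labor uses 59 of 62 (slack = 3).
By complementary slackness, y = 0 for the non-binding constraint.
Dual feasibility on the basic columns requires 6·y_feedstock + 4·y_reactor time = 57, 2·y_feedstock + 2·y_reactor time = 21.
→ y_feedstock = 7.5 and y_reactor time = 3.
compound C enters the basis when its profit ≥ yᵀa₃ = 7.5·2 + 3·2 = 21.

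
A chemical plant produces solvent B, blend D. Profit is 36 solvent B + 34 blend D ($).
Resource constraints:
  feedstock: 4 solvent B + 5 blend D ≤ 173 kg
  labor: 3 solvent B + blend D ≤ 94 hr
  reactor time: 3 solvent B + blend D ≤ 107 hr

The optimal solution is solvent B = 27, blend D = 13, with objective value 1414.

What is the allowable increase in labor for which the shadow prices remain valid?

Binding constraints: feedstock, labor. The basis is B = [[4,5],[3,1]] with det -11.
Per unit increase in labor, x* moves by d = (0.4545, -0.3636).
The basis stays optimal until reactor time becomes binding; allowable increase = 13 hr.

13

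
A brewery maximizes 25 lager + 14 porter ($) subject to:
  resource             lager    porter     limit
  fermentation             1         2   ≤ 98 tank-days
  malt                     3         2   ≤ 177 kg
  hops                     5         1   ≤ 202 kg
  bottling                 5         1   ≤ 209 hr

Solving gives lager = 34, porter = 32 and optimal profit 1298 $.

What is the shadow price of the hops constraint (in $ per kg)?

Check each constraint at x*: fermentation 98/98 (tight); malt 166/177 (slack 11); hops 202/202 (tight); bottling 202/209 (slack 7).
Slack constraints have shadow price 0 (complementary slackness).
Dual feasibility on the basic columns requires 1·y_fermentation + 5·y_hops = 25, 2·y_fermentation + 1·y_hops = 14.
This yields shadow prices y_fermentation = 5, y_hops = 4.
Shadow price of hops = 4.

4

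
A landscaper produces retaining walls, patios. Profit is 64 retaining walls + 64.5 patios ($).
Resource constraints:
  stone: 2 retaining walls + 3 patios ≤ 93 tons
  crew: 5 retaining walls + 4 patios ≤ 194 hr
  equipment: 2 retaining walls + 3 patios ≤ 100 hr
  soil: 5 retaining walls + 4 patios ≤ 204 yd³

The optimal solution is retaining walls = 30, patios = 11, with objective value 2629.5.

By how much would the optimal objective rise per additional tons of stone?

9.5

Binding: stone and crew. Non-binding: equipment (7 unused), soil (10 unused).
Slack constraints have shadow price 0 (complementary slackness).
Dual feasibility on the basic columns requires 2·y_stone + 5·y_crew = 64, 3·y_stone + 4·y_crew = 64.5.
Solving: y_stone = 9.5, y_crew = 9.
Shadow price of stone = 9.5.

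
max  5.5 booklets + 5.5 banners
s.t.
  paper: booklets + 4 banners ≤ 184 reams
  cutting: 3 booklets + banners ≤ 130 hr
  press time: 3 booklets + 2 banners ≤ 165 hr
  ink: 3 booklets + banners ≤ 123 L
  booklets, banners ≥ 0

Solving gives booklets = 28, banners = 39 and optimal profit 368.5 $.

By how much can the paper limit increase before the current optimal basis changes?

Binding constraints: paper, ink. The basis is B = [[1,4],[3,1]] with det -11.
Per unit increase in paper, x* moves by d = (-0.0909, 0.2727).
The basis stays optimal until press time becomes binding; allowable increase = 11 reams.

11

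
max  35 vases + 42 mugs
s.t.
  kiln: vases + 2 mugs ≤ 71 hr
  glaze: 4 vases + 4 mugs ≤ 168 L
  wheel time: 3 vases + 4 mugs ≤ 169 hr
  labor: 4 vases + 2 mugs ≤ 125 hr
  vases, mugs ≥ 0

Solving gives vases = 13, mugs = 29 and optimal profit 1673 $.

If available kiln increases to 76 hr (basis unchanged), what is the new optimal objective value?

Binding: kiln and glaze. Non-binding: wheel time (14 unused), labor (15 unused).
Slack constraints have shadow price 0 (complementary slackness).
Dual feasibility on the basic columns requires 1·y_kiln + 4·y_glaze = 35, 2·y_kiln + 4·y_glaze = 42.
Solving: y_kiln = 7, y_glaze = 7.
Δz = y_kiln·Δb = 7 × (5) = 35, so new z* = 1673 + 35 = 1708.

1708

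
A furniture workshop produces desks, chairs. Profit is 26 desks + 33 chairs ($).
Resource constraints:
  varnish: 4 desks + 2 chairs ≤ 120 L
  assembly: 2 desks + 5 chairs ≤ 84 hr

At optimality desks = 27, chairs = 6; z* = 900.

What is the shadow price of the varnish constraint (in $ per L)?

Check each constraint at x*: varnish 120/120 (tight); assembly 84/84 (tight).
The binding rows give the dual system: 4·y_varnish + 2·y_assembly = 26 and 2·y_varnish + 5·y_assembly = 33.
→ y_varnish = 4 and y_assembly = 5.
Shadow price of varnish = 4.

4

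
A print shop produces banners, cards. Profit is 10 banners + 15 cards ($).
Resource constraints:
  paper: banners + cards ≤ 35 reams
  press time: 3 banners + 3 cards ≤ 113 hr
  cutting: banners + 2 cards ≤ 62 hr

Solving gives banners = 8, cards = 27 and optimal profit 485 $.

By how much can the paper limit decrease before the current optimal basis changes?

4

Binding constraints: paper, cutting. The basis is B = [[1,1],[1,2]] with det 1.
Per unit decrease in paper, x* moves by d = (-2, 1).
The basis stays optimal until banners reaches 0; allowable decrease = 4 reams.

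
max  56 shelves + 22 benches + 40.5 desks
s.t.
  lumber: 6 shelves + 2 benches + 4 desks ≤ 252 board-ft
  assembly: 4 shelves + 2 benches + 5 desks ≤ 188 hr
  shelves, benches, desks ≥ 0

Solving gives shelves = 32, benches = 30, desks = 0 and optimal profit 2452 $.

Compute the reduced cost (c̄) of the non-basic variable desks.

At the optimum: lumber uses 252 of 252 (binding); assembly uses 188 of 188 (binding).
From A_Bᵀ y = c: 6·y_lumber + 4·y_assembly = 56; 2·y_lumber + 2·y_assembly = 22.
This yields shadow prices y_lumber = 6, y_assembly = 5.
Reduced cost of desks: c₃ − yᵀa₃ = 40.5 − (6·4 + 5·5) = 40.5 − 49 = -8.5.

-8.5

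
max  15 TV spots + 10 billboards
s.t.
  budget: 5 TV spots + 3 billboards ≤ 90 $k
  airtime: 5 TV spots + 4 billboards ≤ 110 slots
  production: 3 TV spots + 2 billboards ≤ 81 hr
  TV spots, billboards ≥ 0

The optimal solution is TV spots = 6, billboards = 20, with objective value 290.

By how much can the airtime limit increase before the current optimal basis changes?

Binding constraints: budget, airtime. The basis is B = [[5,3],[5,4]] with det 5.
Per unit increase in airtime, x* moves by d = (-0.6, 1).
The basis stays optimal until TV spots reaches 0; allowable increase = 10 slots.

10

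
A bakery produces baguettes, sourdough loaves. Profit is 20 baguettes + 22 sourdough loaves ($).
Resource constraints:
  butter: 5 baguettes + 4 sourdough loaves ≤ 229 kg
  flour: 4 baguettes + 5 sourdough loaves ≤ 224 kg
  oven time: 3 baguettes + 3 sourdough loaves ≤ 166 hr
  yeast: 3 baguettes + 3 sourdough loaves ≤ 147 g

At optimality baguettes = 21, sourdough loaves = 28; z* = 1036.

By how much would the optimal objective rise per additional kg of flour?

Check each constraint at x*: butter 217/229 (slack 12); flour 224/224 (tight); oven time 147/166 (slack 19); yeast 147/147 (tight).
Slack constraints have shadow price 0 (complementary slackness).
The binding rows give the dual system: 4·y_flour + 3·y_yeast = 20 and 5·y_flour + 3·y_yeast = 22.
→ y_flour = 2 and y_yeast = 4.
Shadow price of flour = 2.

2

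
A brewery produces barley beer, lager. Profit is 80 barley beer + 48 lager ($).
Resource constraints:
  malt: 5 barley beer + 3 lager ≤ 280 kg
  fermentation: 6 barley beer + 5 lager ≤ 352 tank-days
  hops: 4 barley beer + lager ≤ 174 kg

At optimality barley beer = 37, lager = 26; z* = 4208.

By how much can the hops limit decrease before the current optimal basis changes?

Binding constraints: fermentation, hops. The basis is B = [[6,5],[4,1]] with det -14.
Per unit decrease in hops, x* moves by d = (-0.3571, 0.4286).
The basis stays optimal until barley beer reaches 0; allowable decrease = 103.6 kg.

103.6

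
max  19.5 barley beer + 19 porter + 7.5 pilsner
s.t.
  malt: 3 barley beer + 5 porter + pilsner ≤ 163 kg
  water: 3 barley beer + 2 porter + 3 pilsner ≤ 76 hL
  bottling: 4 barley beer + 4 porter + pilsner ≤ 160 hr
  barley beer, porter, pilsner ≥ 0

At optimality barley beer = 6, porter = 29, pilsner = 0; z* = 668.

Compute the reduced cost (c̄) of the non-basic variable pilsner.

-8

Binding: malt and water. Non-binding: bottling (20 unused).
By complementary slackness, y = 0 for the non-binding constraint.
From A_Bᵀ y = c: 3·y_malt + 3·y_water = 19.5; 5·y_malt + 2·y_water = 19.
Solving: y_malt = 2, y_water = 4.5.
Reduced cost of pilsner: c₃ − yᵀa₃ = 7.5 − (2·1 + 4.5·3) = 7.5 − 15.5 = -8.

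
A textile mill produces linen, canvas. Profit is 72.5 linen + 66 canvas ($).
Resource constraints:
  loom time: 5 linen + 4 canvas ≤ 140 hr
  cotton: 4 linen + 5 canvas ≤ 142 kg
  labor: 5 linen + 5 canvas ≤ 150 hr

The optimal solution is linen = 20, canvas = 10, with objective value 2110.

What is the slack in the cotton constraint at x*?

cotton used = 4·20 + 5·10 = 130; slack = 142 − 130 = 12.

12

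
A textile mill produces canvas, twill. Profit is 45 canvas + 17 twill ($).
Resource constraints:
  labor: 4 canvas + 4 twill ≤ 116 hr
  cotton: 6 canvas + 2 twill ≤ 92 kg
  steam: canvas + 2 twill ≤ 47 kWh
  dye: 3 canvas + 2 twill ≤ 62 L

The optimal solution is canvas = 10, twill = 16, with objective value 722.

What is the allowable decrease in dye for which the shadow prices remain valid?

16

Binding constraints: cotton, dye. The basis is B = [[6,2],[3,2]] with det 6.
Per unit decrease in dye, x* moves by d = (0.3333, -1).
The basis stays optimal until twill reaches 0; allowable decrease = 16 L.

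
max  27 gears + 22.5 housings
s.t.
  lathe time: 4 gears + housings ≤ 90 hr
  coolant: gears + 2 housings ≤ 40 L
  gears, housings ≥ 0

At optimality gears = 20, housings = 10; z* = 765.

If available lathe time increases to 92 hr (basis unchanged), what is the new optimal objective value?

Both lathe time and coolant are binding at x*.
Dual feasibility on the basic columns requires 4·y_lathe time + 1·y_coolant = 27, 1·y_lathe time + 2·y_coolant = 22.5.
Solving: y_lathe time = 4.5, y_coolant = 9.
Δz = y_lathe time·Δb = 4.5 × (2) = 9, so new z* = 765 + 9 = 774.

774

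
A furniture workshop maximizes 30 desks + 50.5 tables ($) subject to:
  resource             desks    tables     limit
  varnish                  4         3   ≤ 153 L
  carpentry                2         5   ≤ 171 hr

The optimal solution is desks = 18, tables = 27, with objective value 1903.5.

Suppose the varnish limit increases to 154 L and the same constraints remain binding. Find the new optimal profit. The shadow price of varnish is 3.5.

Δb = 1, so new z* = 1903.5 + (3.5)·(1) = 1903.5 + 3.5 = 1907.

1907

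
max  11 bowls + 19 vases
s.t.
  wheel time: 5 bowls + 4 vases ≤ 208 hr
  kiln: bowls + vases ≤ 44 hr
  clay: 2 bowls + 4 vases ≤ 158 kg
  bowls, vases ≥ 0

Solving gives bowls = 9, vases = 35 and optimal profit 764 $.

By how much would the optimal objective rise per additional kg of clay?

Binding: kiln and clay. Non-binding: wheel time (23 unused).
Since wheel time is not tight, its dual is 0.
From A_Bᵀ y = c: 1·y_kiln + 2·y_clay = 11; 1·y_kiln + 4·y_clay = 19.
This yields shadow prices y_kiln = 3, y_clay = 4.
Shadow price of clay = 4.

4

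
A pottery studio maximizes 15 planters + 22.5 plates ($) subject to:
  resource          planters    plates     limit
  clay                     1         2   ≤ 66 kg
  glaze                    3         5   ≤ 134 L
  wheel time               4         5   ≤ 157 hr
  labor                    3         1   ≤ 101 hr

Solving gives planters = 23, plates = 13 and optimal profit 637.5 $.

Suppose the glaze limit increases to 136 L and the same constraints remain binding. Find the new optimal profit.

Check each constraint at x*: clay 49/66 (slack 17); glaze 134/134 (tight); wheel time 157/157 (tight); labor 82/101 (slack 19).
Since clay, labor are not tight, their duals are 0.
The binding rows give the dual system: 3·y_glaze + 4·y_wheel time = 15 and 5·y_glaze + 5·y_wheel time = 22.5.
→ y_glaze = 3 and y_wheel time = 1.5.
Δz = y_glaze·Δb = 3 × (2) = 6, so new z* = 637.5 + 6 = 643.5.

643.5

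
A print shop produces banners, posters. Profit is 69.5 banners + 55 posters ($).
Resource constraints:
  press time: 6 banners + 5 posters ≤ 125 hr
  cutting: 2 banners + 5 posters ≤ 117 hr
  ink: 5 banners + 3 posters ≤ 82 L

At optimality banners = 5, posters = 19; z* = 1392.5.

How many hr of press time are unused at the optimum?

press time used = 6·5 + 5·19 = 125; slack = 125 − 125 = 0.

0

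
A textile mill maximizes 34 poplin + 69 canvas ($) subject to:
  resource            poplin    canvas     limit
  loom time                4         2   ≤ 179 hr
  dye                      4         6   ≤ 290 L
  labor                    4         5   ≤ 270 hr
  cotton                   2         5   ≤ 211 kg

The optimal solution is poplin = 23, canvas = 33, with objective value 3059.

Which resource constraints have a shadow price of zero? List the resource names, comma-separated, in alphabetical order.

loom time: 158/179 (slack 21)
dye: 290/290 (binding)
labor: 257/270 (slack 13)
cotton: 211/211 (binding)
By complementary slackness, a constraint with positive slack has shadow price 0 → labor, loom time.

labor, loom time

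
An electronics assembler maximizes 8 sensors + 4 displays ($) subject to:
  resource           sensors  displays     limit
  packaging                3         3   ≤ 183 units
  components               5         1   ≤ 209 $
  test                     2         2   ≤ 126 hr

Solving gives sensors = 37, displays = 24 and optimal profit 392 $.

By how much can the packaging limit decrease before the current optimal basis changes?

57.6

Binding constraints: packaging, components. The basis is B = [[3,3],[5,1]] with det -12.
Per unit decrease in packaging, x* moves by d = (0.0833, -0.4167).
The basis stays optimal until displays reaches 0; allowable decrease = 57.6 units.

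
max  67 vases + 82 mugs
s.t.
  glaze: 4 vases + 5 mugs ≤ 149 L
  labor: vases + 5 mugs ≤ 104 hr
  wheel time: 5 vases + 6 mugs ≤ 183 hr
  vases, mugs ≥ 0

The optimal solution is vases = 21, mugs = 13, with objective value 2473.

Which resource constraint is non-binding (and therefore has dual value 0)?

glaze: 149/149 (binding)
labor: 86/104 (slack 18)
wheel time: 183/183 (binding)
By complementary slackness, a constraint with positive slack has shadow price 0 → labor.

labor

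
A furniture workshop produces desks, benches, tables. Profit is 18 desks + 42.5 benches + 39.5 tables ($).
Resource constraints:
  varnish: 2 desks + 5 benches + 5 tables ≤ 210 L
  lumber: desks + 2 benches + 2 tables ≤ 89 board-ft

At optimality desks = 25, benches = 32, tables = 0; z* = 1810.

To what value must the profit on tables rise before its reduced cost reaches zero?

42.5

Both varnish and lumber are binding at x*.
The binding rows give the dual system: 2·y_varnish + 1·y_lumber = 18 and 5·y_varnish + 2·y_lumber = 42.5.
This yields shadow prices y_varnish = 6.5, y_lumber = 5.
tables enters the basis when its profit ≥ yᵀa₃ = 6.5·5 + 5·2 = 42.5.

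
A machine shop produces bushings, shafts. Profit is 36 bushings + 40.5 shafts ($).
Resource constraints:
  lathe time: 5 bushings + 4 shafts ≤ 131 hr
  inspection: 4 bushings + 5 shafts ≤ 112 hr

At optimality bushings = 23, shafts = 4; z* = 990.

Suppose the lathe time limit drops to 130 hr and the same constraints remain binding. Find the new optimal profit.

Both lathe time and inspection are binding at x*.
Dual feasibility on the basic columns requires 5·y_lathe time + 4·y_inspection = 36, 4·y_lathe time + 5·y_inspection = 40.5.
This yields shadow prices y_lathe time = 2, y_inspection = 6.5.
Δz = y_lathe time·Δb = 2 × (-1) = -2, so new z* = 990 − 2 = 988.

988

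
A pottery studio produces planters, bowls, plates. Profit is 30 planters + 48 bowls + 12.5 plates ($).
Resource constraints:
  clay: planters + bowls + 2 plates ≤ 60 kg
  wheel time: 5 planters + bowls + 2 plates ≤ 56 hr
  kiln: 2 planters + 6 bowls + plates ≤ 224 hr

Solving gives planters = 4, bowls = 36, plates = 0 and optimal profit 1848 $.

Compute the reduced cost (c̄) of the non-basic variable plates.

-1

Check each constraint at x*: clay 40/60 (slack 20); wheel time 56/56 (tight); kiln 224/224 (tight).
Since clay is not tight, its dual is 0.
The binding rows give the dual system: 5·y_wheel time + 2·y_kiln = 30 and 1·y_wheel time + 6·y_kiln = 48.
This yields shadow prices y_wheel time = 3, y_kiln = 7.5.
Reduced cost of plates: c₃ − yᵀa₃ = 12.5 − (3·2 + 7.5·1) = 12.5 − 13.5 = -1.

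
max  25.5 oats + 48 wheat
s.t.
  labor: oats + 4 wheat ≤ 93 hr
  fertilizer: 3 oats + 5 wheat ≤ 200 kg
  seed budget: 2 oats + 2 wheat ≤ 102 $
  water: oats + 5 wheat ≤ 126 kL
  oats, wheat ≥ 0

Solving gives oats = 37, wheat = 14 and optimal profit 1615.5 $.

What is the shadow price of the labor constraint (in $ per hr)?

At the optimum: labor uses 93 of 93 (binding); fertilizer uses 181 of 200 (slack = 19); seed budget uses 102 of 102 (binding); water uses 107 of 126 (slack = 19).
Since fertilizer, water are not tight, their duals are 0.
The binding rows give the dual system: 1·y_labor + 2·y_seed budget = 25.5 and 4·y_labor + 2·y_seed budget = 48.
Solving: y_labor = 7.5, y_seed budget = 9.
Shadow price of labor = 7.5.

7.5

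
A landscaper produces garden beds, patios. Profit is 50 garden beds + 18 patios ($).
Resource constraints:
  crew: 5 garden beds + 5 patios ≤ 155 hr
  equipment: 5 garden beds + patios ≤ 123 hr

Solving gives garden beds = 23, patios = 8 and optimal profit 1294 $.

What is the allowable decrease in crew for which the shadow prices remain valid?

32

Binding constraints: crew, equipment. The basis is B = [[5,5],[5,1]] with det -20.
Per unit decrease in crew, x* moves by d = (0.05, -0.25).
The basis stays optimal until patios reaches 0; allowable decrease = 32 hr.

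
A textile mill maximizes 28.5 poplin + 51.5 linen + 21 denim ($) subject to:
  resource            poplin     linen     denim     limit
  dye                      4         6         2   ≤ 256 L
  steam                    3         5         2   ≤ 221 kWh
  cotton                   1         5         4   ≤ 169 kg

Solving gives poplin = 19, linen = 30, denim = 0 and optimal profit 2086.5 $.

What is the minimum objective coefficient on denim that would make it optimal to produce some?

At the optimum: dye uses 256 of 256 (binding); steam uses 207 of 221 (slack = 14); cotton uses 169 of 169 (binding).
By complementary slackness, y = 0 for the non-binding constraint.
Dual feasibility on the basic columns requires 4·y_dye + 1·y_cotton = 28.5, 6·y_dye + 5·y_cotton = 51.5.
Solving: y_dye = 6.5, y_cotton = 2.5.
denim enters the basis when its profit ≥ yᵀa₃ = 6.5·2 + 2.5·4 = 23.

23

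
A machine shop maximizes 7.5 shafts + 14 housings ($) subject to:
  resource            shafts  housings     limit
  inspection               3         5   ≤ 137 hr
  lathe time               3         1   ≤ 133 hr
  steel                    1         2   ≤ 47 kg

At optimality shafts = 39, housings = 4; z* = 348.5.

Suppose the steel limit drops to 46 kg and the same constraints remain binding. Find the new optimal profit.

344

Binding: inspection and steel. Non-binding: lathe time (12 unused).
Since lathe time is not tight, its dual is 0.
From A_Bᵀ y = c: 3·y_inspection + 1·y_steel = 7.5; 5·y_inspection + 2·y_steel = 14.
→ y_inspection = 1 and y_steel = 4.5.
Δz = y_steel·Δb = 4.5 × (-1) = -4.5, so new z* = 348.5 − 4.5 = 344.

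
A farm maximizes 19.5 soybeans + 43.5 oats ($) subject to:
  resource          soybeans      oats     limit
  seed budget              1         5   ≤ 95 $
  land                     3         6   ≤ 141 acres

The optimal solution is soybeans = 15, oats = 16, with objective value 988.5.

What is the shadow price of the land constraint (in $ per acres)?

6

Check each constraint at x*: seed budget 95/95 (tight); land 141/141 (tight).
From A_Bᵀ y = c: 1·y_seed budget + 3·y_land = 19.5; 5·y_seed budget + 6·y_land = 43.5.
Solving: y_seed budget = 1.5, y_land = 6.
Shadow price of land = 6.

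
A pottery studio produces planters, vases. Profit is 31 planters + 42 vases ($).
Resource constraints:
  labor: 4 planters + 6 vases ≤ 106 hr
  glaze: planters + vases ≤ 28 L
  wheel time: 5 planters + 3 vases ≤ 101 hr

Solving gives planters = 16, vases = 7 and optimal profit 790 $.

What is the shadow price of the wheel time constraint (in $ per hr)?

1

Check each constraint at x*: labor 106/106 (tight); glaze 23/28 (slack 5); wheel time 101/101 (tight).
By complementary slackness, y = 0 for the non-binding constraint.
Dual feasibility on the basic columns requires 4·y_labor + 5·y_wheel time = 31, 6·y_labor + 3·y_wheel time = 42.
Solving: y_labor = 6.5, y_wheel time = 1.
Shadow price of wheel time = 1.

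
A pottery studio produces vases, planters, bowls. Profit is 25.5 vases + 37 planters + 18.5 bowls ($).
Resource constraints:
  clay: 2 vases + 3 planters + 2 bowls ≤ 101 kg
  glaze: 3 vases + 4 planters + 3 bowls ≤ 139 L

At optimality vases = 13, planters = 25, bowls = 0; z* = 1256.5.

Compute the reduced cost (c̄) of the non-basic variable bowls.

-7

At the optimum: clay uses 101 of 101 (binding); glaze uses 139 of 139 (binding).
From A_Bᵀ y = c: 2·y_clay + 3·y_glaze = 25.5; 3·y_clay + 4·y_glaze = 37.
→ y_clay = 9 and y_glaze = 2.5.
Reduced cost of bowls: c₃ − yᵀa₃ = 18.5 − (9·2 + 2.5·3) = 18.5 − 25.5 = -7.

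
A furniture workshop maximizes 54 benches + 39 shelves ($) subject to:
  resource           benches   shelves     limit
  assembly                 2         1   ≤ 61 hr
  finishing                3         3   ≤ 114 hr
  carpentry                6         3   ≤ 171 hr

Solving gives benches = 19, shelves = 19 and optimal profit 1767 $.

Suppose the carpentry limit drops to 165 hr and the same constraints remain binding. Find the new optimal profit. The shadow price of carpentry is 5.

1737

Δb = -6, so new z* = 1767 + (5)·(-6) = 1767 − 30 = 1737.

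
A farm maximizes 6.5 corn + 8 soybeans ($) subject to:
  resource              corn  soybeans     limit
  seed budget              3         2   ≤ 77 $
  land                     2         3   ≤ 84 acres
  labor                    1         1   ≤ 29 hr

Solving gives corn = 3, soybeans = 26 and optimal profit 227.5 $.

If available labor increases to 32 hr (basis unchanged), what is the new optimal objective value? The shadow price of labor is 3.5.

Δb = 3, so new z* = 227.5 + (3.5)·(3) = 227.5 + 10.5 = 238.

238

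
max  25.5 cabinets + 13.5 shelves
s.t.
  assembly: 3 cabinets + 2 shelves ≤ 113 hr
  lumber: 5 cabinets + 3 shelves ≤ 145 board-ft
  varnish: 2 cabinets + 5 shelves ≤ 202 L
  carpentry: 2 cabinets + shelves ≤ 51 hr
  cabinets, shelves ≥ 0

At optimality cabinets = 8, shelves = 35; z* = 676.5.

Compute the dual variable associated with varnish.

0

Check each constraint at x*: assembly 94/113 (slack 19); lumber 145/145 (tight); varnish 191/202 (slack 11); carpentry 51/51 (tight).
By complementary slackness, y = 0 for the non-binding constraints.
The binding rows give the dual system: 5·y_lumber + 2·y_carpentry = 25.5 and 3·y_lumber + 1·y_carpentry = 13.5.
Solving: y_lumber = 1.5, y_carpentry = 9.
Shadow price of varnish = 0.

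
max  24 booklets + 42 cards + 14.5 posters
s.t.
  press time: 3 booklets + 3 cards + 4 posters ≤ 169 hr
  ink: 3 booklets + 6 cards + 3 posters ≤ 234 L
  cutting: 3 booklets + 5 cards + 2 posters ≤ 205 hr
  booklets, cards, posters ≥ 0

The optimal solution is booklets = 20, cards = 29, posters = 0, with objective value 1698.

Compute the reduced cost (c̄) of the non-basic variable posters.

-3.5

Binding: ink and cutting. Non-binding: press time (22 unused).
By complementary slackness, y = 0 for the non-binding constraint.
Dual feasibility on the basic columns requires 3·y_ink + 3·y_cutting = 24, 6·y_ink + 5·y_cutting = 42.
This yields shadow prices y_ink = 2, y_cutting = 6.
Reduced cost of posters: c₃ − yᵀa₃ = 14.5 − (2·3 + 6·2) = 14.5 − 18 = -3.5.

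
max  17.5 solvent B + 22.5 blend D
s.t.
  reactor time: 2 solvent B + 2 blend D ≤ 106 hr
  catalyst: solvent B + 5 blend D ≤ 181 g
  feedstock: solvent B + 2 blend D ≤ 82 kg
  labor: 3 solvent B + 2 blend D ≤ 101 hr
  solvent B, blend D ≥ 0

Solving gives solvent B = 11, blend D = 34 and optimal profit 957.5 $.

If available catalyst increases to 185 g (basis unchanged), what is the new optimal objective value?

At the optimum: reactor time uses 90 of 106 (slack = 16); catalyst uses 181 of 181 (binding); feedstock uses 79 of 82 (slack = 3); labor uses 101 of 101 (binding).
By complementary slackness, y = 0 for the non-binding constraints.
From A_Bᵀ y = c: 1·y_catalyst + 3·y_labor = 17.5; 5·y_catalyst + 2·y_labor = 22.5.
This yields shadow prices y_catalyst = 2.5, y_labor = 5.
Δz = y_catalyst·Δb = 2.5 × (4) = 10, so new z* = 957.5 + 10 = 967.5.

967.5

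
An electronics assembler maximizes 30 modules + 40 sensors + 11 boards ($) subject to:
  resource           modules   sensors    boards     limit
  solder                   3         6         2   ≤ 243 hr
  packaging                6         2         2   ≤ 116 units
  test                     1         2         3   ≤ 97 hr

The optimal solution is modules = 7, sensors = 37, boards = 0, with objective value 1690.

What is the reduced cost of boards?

-5

At the optimum: solder uses 243 of 243 (binding); packaging uses 116 of 116 (binding); test uses 81 of 97 (slack = 16).
By complementary slackness, y = 0 for the non-binding constraint.
From A_Bᵀ y = c: 3·y_solder + 6·y_packaging = 30; 6·y_solder + 2·y_packaging = 40.
→ y_solder = 6 and y_packaging = 2.
Reduced cost of boards: c₃ − yᵀa₃ = 11 − (6·2 + 2·2) = 11 − 16 = -5.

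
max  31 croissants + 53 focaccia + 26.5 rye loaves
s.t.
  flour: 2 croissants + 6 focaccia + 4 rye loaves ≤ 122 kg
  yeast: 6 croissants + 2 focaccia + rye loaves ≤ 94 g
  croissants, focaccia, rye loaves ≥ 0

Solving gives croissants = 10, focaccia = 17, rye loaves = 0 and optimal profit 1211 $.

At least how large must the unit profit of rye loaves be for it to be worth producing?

34.5

At the optimum: flour uses 122 of 122 (binding); yeast uses 94 of 94 (binding).
Dual feasibility on the basic columns requires 2·y_flour + 6·y_yeast = 31, 6·y_flour + 2·y_yeast = 53.
→ y_flour = 8 and y_yeast = 2.5.
rye loaves enters the basis when its profit ≥ yᵀa₃ = 8·4 + 2.5·1 = 34.5.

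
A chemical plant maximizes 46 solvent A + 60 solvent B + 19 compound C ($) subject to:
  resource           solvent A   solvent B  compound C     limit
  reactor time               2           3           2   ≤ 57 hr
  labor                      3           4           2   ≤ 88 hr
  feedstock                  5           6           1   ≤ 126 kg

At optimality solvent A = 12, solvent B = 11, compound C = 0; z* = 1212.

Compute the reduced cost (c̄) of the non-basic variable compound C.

-3

At the optimum: reactor time uses 57 of 57 (binding); labor uses 80 of 88 (slack = 8); feedstock uses 126 of 126 (binding).
Since labor is not tight, its dual is 0.
From A_Bᵀ y = c: 2·y_reactor time + 5·y_feedstock = 46; 3·y_reactor time + 6·y_feedstock = 60.
This yields shadow prices y_reactor time = 8, y_feedstock = 6.
Reduced cost of compound C: c₃ − yᵀa₃ = 19 − (8·2 + 6·1) = 19 − 22 = -3.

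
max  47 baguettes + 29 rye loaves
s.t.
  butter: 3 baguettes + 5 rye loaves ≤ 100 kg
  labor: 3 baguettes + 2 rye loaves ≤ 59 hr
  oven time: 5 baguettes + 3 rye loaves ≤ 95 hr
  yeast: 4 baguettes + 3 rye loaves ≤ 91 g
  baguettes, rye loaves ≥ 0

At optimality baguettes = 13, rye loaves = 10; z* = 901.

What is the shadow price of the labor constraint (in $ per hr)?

Check each constraint at x*: butter 89/100 (slack 11); labor 59/59 (tight); oven time 95/95 (tight); yeast 82/91 (slack 9).
Slack constraints have shadow price 0 (complementary slackness).
From A_Bᵀ y = c: 3·y_labor + 5·y_oven time = 47; 2·y_labor + 3·y_oven time = 29.
Solving: y_labor = 4, y_oven time = 7.
Shadow price of labor = 4.

4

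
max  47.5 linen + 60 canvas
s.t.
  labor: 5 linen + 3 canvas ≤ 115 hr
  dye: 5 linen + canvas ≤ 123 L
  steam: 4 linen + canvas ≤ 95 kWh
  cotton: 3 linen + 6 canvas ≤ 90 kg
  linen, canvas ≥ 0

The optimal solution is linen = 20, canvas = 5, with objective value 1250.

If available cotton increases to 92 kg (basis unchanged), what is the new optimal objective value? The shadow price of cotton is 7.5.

1265

Δb = 2, so new z* = 1250 + (7.5)·(2) = 1250 + 15 = 1265.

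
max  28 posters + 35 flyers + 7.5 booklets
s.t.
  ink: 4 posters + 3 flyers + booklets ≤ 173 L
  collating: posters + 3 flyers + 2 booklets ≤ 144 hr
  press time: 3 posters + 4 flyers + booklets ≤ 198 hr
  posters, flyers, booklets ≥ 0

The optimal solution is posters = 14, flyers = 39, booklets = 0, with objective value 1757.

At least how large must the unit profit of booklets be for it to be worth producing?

9

Binding: ink and press time. Non-binding: collating (13 unused).
Since collating is not tight, its dual is 0.
The binding rows give the dual system: 4·y_ink + 3·y_press time = 28 and 3·y_ink + 4·y_press time = 35.
→ y_ink = 1 and y_press time = 8.
booklets enters the basis when its profit ≥ yᵀa₃ = 1·1 + 8·1 = 9.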